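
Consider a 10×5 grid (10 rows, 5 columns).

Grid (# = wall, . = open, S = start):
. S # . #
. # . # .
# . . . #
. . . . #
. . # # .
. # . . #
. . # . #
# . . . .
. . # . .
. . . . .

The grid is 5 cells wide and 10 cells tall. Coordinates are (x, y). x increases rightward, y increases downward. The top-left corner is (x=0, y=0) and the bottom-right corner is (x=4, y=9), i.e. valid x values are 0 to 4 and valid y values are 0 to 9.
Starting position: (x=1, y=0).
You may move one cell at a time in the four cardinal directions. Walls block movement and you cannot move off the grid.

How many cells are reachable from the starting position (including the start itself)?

BFS flood-fill from (x=1, y=0):
  Distance 0: (x=1, y=0)
  Distance 1: (x=0, y=0)
  Distance 2: (x=0, y=1)
Total reachable: 3 (grid has 35 open cells total)

Answer: Reachable cells: 3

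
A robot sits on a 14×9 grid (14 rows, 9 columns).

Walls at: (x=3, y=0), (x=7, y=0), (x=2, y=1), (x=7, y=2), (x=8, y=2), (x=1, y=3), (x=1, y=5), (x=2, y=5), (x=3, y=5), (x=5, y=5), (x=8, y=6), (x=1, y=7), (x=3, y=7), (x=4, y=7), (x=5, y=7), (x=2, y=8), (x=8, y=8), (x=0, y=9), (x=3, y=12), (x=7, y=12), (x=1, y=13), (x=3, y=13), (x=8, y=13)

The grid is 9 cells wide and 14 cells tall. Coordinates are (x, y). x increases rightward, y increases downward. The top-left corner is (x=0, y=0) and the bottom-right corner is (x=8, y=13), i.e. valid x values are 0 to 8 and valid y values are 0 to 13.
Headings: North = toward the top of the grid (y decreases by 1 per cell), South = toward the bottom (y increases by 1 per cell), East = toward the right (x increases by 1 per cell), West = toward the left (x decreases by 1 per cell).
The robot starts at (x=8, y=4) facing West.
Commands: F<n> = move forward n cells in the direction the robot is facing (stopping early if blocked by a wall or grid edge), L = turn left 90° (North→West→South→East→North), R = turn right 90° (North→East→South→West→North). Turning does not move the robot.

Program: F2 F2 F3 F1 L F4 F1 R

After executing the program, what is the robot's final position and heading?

Answer: Final position: (x=0, y=8), facing West

Derivation:
Start: (x=8, y=4), facing West
  F2: move forward 2, now at (x=6, y=4)
  F2: move forward 2, now at (x=4, y=4)
  F3: move forward 3, now at (x=1, y=4)
  F1: move forward 1, now at (x=0, y=4)
  L: turn left, now facing South
  F4: move forward 4, now at (x=0, y=8)
  F1: move forward 0/1 (blocked), now at (x=0, y=8)
  R: turn right, now facing West
Final: (x=0, y=8), facing West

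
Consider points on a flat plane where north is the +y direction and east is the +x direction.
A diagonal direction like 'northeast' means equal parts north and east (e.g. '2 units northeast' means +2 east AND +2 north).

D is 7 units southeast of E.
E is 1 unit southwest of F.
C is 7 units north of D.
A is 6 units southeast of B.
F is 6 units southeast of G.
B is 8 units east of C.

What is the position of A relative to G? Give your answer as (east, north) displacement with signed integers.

Place G at the origin (east=0, north=0).
  F is 6 units southeast of G: delta (east=+6, north=-6); F at (east=6, north=-6).
  E is 1 unit southwest of F: delta (east=-1, north=-1); E at (east=5, north=-7).
  D is 7 units southeast of E: delta (east=+7, north=-7); D at (east=12, north=-14).
  C is 7 units north of D: delta (east=+0, north=+7); C at (east=12, north=-7).
  B is 8 units east of C: delta (east=+8, north=+0); B at (east=20, north=-7).
  A is 6 units southeast of B: delta (east=+6, north=-6); A at (east=26, north=-13).
Therefore A relative to G: (east=26, north=-13).

Answer: A is at (east=26, north=-13) relative to G.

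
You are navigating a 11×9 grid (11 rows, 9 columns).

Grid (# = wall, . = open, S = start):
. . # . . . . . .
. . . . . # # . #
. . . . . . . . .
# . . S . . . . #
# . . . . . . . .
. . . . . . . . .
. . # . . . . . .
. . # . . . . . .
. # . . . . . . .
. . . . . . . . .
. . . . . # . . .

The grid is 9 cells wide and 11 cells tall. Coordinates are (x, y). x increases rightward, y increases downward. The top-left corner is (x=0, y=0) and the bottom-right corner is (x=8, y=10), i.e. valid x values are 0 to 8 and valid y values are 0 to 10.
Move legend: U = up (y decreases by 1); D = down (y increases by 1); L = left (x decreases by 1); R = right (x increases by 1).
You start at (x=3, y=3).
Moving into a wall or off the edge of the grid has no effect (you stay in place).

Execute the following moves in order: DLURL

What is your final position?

Start: (x=3, y=3)
  D (down): (x=3, y=3) -> (x=3, y=4)
  L (left): (x=3, y=4) -> (x=2, y=4)
  U (up): (x=2, y=4) -> (x=2, y=3)
  R (right): (x=2, y=3) -> (x=3, y=3)
  L (left): (x=3, y=3) -> (x=2, y=3)
Final: (x=2, y=3)

Answer: Final position: (x=2, y=3)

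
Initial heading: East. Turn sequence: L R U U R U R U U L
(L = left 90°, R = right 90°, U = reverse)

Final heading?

Start: East
  L (left (90° counter-clockwise)) -> North
  R (right (90° clockwise)) -> East
  U (U-turn (180°)) -> West
  U (U-turn (180°)) -> East
  R (right (90° clockwise)) -> South
  U (U-turn (180°)) -> North
  R (right (90° clockwise)) -> East
  U (U-turn (180°)) -> West
  U (U-turn (180°)) -> East
  L (left (90° counter-clockwise)) -> North
Final: North

Answer: Final heading: North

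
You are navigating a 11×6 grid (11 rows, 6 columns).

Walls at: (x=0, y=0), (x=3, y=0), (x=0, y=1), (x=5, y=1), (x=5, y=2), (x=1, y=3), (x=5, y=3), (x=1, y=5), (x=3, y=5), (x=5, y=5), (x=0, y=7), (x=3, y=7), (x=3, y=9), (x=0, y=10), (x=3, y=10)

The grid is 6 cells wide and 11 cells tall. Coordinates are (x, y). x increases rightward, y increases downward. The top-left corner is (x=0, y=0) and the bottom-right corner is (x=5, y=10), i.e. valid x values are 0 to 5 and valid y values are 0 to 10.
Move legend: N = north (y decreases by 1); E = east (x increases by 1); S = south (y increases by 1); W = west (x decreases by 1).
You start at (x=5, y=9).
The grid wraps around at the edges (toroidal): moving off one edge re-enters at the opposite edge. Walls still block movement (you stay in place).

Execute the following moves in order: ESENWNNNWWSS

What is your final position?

Start: (x=5, y=9)
  E (east): (x=5, y=9) -> (x=0, y=9)
  S (south): blocked, stay at (x=0, y=9)
  E (east): (x=0, y=9) -> (x=1, y=9)
  N (north): (x=1, y=9) -> (x=1, y=8)
  W (west): (x=1, y=8) -> (x=0, y=8)
  [×3]N (north): blocked, stay at (x=0, y=8)
  W (west): (x=0, y=8) -> (x=5, y=8)
  W (west): (x=5, y=8) -> (x=4, y=8)
  S (south): (x=4, y=8) -> (x=4, y=9)
  S (south): (x=4, y=9) -> (x=4, y=10)
Final: (x=4, y=10)

Answer: Final position: (x=4, y=10)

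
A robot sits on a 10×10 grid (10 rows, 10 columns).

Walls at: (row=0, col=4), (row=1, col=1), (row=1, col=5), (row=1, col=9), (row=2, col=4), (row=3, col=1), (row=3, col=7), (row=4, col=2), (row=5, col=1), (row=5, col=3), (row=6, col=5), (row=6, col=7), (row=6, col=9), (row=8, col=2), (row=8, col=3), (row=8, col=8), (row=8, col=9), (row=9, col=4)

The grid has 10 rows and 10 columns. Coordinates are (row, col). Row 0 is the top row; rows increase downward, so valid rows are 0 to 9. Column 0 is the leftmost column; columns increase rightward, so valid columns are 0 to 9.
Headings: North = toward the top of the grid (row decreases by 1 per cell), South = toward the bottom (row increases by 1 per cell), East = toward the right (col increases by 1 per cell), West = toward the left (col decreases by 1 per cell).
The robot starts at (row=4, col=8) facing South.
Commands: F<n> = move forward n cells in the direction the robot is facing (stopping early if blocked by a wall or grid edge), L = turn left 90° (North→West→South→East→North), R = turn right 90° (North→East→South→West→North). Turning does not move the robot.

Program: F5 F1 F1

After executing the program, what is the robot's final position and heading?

Start: (row=4, col=8), facing South
  F5: move forward 3/5 (blocked), now at (row=7, col=8)
  F1: move forward 0/1 (blocked), now at (row=7, col=8)
  F1: move forward 0/1 (blocked), now at (row=7, col=8)
Final: (row=7, col=8), facing South

Answer: Final position: (row=7, col=8), facing South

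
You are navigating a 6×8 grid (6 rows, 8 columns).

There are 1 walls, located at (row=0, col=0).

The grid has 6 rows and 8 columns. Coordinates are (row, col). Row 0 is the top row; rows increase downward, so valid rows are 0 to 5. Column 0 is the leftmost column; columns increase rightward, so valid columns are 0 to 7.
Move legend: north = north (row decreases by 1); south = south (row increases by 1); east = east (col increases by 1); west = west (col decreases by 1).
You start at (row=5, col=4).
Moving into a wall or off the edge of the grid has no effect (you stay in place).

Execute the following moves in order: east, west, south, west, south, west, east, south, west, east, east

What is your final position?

Answer: Final position: (row=5, col=4)

Derivation:
Start: (row=5, col=4)
  east (east): (row=5, col=4) -> (row=5, col=5)
  west (west): (row=5, col=5) -> (row=5, col=4)
  south (south): blocked, stay at (row=5, col=4)
  west (west): (row=5, col=4) -> (row=5, col=3)
  south (south): blocked, stay at (row=5, col=3)
  west (west): (row=5, col=3) -> (row=5, col=2)
  east (east): (row=5, col=2) -> (row=5, col=3)
  south (south): blocked, stay at (row=5, col=3)
  west (west): (row=5, col=3) -> (row=5, col=2)
  east (east): (row=5, col=2) -> (row=5, col=3)
  east (east): (row=5, col=3) -> (row=5, col=4)
Final: (row=5, col=4)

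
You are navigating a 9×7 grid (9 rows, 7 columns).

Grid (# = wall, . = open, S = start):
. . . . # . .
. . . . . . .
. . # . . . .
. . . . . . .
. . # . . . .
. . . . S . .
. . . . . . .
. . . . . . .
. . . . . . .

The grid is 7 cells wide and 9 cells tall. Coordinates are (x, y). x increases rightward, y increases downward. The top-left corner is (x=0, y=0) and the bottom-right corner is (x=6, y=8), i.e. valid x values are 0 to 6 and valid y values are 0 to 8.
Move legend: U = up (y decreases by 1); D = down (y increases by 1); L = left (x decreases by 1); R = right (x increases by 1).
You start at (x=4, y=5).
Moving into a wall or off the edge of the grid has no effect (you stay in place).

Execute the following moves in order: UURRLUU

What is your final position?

Start: (x=4, y=5)
  U (up): (x=4, y=5) -> (x=4, y=4)
  U (up): (x=4, y=4) -> (x=4, y=3)
  R (right): (x=4, y=3) -> (x=5, y=3)
  R (right): (x=5, y=3) -> (x=6, y=3)
  L (left): (x=6, y=3) -> (x=5, y=3)
  U (up): (x=5, y=3) -> (x=5, y=2)
  U (up): (x=5, y=2) -> (x=5, y=1)
Final: (x=5, y=1)

Answer: Final position: (x=5, y=1)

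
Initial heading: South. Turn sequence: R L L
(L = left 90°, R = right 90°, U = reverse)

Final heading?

Start: South
  R (right (90° clockwise)) -> West
  L (left (90° counter-clockwise)) -> South
  L (left (90° counter-clockwise)) -> East
Final: East

Answer: Final heading: East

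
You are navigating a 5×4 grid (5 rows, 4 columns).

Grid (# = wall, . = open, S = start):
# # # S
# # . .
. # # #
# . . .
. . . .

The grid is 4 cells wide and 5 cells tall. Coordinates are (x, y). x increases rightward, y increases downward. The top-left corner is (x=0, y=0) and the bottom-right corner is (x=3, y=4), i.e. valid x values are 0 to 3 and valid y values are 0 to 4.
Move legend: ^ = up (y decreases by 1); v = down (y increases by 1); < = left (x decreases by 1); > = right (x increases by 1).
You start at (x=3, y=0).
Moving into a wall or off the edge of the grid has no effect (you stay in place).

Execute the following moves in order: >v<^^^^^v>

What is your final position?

Answer: Final position: (x=3, y=1)

Derivation:
Start: (x=3, y=0)
  > (right): blocked, stay at (x=3, y=0)
  v (down): (x=3, y=0) -> (x=3, y=1)
  < (left): (x=3, y=1) -> (x=2, y=1)
  [×5]^ (up): blocked, stay at (x=2, y=1)
  v (down): blocked, stay at (x=2, y=1)
  > (right): (x=2, y=1) -> (x=3, y=1)
Final: (x=3, y=1)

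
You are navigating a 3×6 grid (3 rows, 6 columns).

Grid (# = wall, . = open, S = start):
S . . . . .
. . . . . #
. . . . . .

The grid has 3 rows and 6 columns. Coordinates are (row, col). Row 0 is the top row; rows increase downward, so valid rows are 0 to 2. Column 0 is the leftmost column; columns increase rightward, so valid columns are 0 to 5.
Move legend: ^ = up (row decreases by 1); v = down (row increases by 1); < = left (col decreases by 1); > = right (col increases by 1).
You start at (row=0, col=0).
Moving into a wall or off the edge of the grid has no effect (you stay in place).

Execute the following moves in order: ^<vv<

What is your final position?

Answer: Final position: (row=2, col=0)

Derivation:
Start: (row=0, col=0)
  ^ (up): blocked, stay at (row=0, col=0)
  < (left): blocked, stay at (row=0, col=0)
  v (down): (row=0, col=0) -> (row=1, col=0)
  v (down): (row=1, col=0) -> (row=2, col=0)
  < (left): blocked, stay at (row=2, col=0)
Final: (row=2, col=0)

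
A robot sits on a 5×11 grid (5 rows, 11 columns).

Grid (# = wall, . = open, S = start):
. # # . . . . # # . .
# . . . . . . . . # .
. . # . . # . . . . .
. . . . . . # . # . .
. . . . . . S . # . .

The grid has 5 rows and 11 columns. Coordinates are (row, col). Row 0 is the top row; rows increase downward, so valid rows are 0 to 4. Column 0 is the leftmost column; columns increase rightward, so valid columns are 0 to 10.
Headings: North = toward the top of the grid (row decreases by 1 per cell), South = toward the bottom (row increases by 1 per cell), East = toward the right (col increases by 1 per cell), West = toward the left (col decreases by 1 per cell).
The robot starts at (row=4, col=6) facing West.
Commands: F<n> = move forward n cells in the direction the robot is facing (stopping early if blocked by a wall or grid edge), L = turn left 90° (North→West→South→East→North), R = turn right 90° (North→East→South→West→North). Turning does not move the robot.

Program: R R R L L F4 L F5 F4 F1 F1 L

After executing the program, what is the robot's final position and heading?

Answer: Final position: (row=4, col=0), facing South

Derivation:
Start: (row=4, col=6), facing West
  R: turn right, now facing North
  R: turn right, now facing East
  R: turn right, now facing South
  L: turn left, now facing East
  L: turn left, now facing North
  F4: move forward 0/4 (blocked), now at (row=4, col=6)
  L: turn left, now facing West
  F5: move forward 5, now at (row=4, col=1)
  F4: move forward 1/4 (blocked), now at (row=4, col=0)
  F1: move forward 0/1 (blocked), now at (row=4, col=0)
  F1: move forward 0/1 (blocked), now at (row=4, col=0)
  L: turn left, now facing South
Final: (row=4, col=0), facing South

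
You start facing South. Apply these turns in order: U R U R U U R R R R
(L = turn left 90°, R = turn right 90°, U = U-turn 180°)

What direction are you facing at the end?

Start: South
  U (U-turn (180°)) -> North
  R (right (90° clockwise)) -> East
  U (U-turn (180°)) -> West
  R (right (90° clockwise)) -> North
  U (U-turn (180°)) -> South
  U (U-turn (180°)) -> North
  R (right (90° clockwise)) -> East
  R (right (90° clockwise)) -> South
  R (right (90° clockwise)) -> West
  R (right (90° clockwise)) -> North
Final: North

Answer: Final heading: North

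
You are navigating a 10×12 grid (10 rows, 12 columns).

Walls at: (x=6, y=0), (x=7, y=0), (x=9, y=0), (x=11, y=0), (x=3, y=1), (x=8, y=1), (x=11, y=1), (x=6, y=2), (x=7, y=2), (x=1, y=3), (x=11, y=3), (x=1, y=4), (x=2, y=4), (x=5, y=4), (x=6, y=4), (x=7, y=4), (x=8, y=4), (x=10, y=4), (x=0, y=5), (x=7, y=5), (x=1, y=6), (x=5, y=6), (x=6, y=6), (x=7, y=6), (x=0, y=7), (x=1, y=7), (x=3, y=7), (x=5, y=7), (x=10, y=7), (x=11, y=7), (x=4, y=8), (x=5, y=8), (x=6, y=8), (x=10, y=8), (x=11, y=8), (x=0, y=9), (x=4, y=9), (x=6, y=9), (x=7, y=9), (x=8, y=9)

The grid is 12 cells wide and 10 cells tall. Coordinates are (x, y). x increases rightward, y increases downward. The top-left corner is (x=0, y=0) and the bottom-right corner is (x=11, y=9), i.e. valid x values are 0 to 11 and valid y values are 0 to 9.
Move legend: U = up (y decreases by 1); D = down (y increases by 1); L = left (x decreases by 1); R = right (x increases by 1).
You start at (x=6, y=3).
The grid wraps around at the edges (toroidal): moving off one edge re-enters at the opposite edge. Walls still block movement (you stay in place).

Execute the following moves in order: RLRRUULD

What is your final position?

Answer: Final position: (x=8, y=3)

Derivation:
Start: (x=6, y=3)
  R (right): (x=6, y=3) -> (x=7, y=3)
  L (left): (x=7, y=3) -> (x=6, y=3)
  R (right): (x=6, y=3) -> (x=7, y=3)
  R (right): (x=7, y=3) -> (x=8, y=3)
  U (up): (x=8, y=3) -> (x=8, y=2)
  U (up): blocked, stay at (x=8, y=2)
  L (left): blocked, stay at (x=8, y=2)
  D (down): (x=8, y=2) -> (x=8, y=3)
Final: (x=8, y=3)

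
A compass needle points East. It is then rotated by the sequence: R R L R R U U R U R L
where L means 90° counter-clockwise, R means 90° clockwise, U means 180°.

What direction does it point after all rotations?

Start: East
  R (right (90° clockwise)) -> South
  R (right (90° clockwise)) -> West
  L (left (90° counter-clockwise)) -> South
  R (right (90° clockwise)) -> West
  R (right (90° clockwise)) -> North
  U (U-turn (180°)) -> South
  U (U-turn (180°)) -> North
  R (right (90° clockwise)) -> East
  U (U-turn (180°)) -> West
  R (right (90° clockwise)) -> North
  L (left (90° counter-clockwise)) -> West
Final: West

Answer: Final heading: West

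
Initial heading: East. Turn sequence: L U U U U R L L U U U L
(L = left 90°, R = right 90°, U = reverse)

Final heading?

Start: East
  L (left (90° counter-clockwise)) -> North
  U (U-turn (180°)) -> South
  U (U-turn (180°)) -> North
  U (U-turn (180°)) -> South
  U (U-turn (180°)) -> North
  R (right (90° clockwise)) -> East
  L (left (90° counter-clockwise)) -> North
  L (left (90° counter-clockwise)) -> West
  U (U-turn (180°)) -> East
  U (U-turn (180°)) -> West
  U (U-turn (180°)) -> East
  L (left (90° counter-clockwise)) -> North
Final: North

Answer: Final heading: North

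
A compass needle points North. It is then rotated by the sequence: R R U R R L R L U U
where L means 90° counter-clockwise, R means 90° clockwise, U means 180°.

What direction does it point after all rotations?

Answer: Final heading: East

Derivation:
Start: North
  R (right (90° clockwise)) -> East
  R (right (90° clockwise)) -> South
  U (U-turn (180°)) -> North
  R (right (90° clockwise)) -> East
  R (right (90° clockwise)) -> South
  L (left (90° counter-clockwise)) -> East
  R (right (90° clockwise)) -> South
  L (left (90° counter-clockwise)) -> East
  U (U-turn (180°)) -> West
  U (U-turn (180°)) -> East
Final: East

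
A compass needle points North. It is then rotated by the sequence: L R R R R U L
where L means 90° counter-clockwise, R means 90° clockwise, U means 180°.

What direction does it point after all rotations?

Answer: Final heading: North

Derivation:
Start: North
  L (left (90° counter-clockwise)) -> West
  R (right (90° clockwise)) -> North
  R (right (90° clockwise)) -> East
  R (right (90° clockwise)) -> South
  R (right (90° clockwise)) -> West
  U (U-turn (180°)) -> East
  L (left (90° counter-clockwise)) -> North
Final: North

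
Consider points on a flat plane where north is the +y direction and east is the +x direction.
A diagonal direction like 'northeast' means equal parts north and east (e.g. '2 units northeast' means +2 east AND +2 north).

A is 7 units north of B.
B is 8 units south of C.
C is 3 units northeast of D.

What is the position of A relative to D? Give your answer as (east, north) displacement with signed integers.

Place D at the origin (east=0, north=0).
  C is 3 units northeast of D: delta (east=+3, north=+3); C at (east=3, north=3).
  B is 8 units south of C: delta (east=+0, north=-8); B at (east=3, north=-5).
  A is 7 units north of B: delta (east=+0, north=+7); A at (east=3, north=2).
Therefore A relative to D: (east=3, north=2).

Answer: A is at (east=3, north=2) relative to D.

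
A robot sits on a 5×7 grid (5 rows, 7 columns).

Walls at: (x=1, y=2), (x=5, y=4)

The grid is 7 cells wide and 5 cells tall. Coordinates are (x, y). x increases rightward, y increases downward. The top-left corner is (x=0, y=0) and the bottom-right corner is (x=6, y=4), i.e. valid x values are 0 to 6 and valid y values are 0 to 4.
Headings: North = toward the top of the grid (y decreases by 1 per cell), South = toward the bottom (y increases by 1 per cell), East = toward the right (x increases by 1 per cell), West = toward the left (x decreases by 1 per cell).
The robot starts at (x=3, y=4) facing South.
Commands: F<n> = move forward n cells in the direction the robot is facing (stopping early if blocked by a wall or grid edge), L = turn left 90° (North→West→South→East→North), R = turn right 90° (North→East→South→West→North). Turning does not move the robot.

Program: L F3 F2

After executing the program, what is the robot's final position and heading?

Answer: Final position: (x=4, y=4), facing East

Derivation:
Start: (x=3, y=4), facing South
  L: turn left, now facing East
  F3: move forward 1/3 (blocked), now at (x=4, y=4)
  F2: move forward 0/2 (blocked), now at (x=4, y=4)
Final: (x=4, y=4), facing East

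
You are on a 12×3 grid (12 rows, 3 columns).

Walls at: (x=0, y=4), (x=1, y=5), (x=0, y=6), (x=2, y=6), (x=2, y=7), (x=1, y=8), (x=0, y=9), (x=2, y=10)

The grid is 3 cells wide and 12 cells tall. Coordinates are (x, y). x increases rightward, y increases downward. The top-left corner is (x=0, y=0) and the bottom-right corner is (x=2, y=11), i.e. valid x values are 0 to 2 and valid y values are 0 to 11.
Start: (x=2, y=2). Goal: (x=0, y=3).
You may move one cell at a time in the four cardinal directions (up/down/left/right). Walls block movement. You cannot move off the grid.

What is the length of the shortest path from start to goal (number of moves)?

Answer: Shortest path length: 3

Derivation:
BFS from (x=2, y=2) until reaching (x=0, y=3):
  Distance 0: (x=2, y=2)
  Distance 1: (x=2, y=1), (x=1, y=2), (x=2, y=3)
  Distance 2: (x=2, y=0), (x=1, y=1), (x=0, y=2), (x=1, y=3), (x=2, y=4)
  Distance 3: (x=1, y=0), (x=0, y=1), (x=0, y=3), (x=1, y=4), (x=2, y=5)  <- goal reached here
One shortest path (3 moves): (x=2, y=2) -> (x=1, y=2) -> (x=0, y=2) -> (x=0, y=3)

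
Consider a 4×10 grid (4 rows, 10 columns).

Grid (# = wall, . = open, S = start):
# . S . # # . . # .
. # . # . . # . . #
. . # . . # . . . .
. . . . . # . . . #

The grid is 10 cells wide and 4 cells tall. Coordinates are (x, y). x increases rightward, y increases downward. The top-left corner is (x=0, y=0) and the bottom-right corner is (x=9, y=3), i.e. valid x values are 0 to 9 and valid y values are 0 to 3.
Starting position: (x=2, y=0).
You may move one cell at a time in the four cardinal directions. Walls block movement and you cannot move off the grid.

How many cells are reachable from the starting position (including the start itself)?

Answer: Reachable cells: 4

Derivation:
BFS flood-fill from (x=2, y=0):
  Distance 0: (x=2, y=0)
  Distance 1: (x=1, y=0), (x=3, y=0), (x=2, y=1)
Total reachable: 4 (grid has 28 open cells total)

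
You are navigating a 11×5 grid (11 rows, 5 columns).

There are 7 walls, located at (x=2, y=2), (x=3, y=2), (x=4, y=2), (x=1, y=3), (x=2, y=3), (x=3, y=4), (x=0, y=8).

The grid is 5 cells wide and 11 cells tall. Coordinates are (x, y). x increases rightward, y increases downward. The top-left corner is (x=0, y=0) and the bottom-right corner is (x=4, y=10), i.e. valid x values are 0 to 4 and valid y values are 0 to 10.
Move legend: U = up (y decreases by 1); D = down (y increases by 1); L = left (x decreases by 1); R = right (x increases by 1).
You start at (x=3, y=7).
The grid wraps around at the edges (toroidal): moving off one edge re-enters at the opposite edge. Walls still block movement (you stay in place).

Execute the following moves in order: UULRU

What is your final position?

Start: (x=3, y=7)
  U (up): (x=3, y=7) -> (x=3, y=6)
  U (up): (x=3, y=6) -> (x=3, y=5)
  L (left): (x=3, y=5) -> (x=2, y=5)
  R (right): (x=2, y=5) -> (x=3, y=5)
  U (up): blocked, stay at (x=3, y=5)
Final: (x=3, y=5)

Answer: Final position: (x=3, y=5)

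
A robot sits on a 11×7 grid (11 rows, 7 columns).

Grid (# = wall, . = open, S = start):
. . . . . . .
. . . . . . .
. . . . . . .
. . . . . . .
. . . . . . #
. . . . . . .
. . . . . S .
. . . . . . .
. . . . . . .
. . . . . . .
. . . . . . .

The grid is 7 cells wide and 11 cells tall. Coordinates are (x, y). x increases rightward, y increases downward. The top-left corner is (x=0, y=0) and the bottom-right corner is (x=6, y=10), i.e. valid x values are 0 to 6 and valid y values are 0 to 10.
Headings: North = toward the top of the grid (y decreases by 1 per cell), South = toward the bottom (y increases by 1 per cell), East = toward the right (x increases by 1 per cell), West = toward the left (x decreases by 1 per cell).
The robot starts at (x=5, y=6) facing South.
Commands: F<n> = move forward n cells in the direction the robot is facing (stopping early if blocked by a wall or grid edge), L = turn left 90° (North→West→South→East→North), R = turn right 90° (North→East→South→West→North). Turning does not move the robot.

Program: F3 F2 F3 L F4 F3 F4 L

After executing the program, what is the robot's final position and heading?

Start: (x=5, y=6), facing South
  F3: move forward 3, now at (x=5, y=9)
  F2: move forward 1/2 (blocked), now at (x=5, y=10)
  F3: move forward 0/3 (blocked), now at (x=5, y=10)
  L: turn left, now facing East
  F4: move forward 1/4 (blocked), now at (x=6, y=10)
  F3: move forward 0/3 (blocked), now at (x=6, y=10)
  F4: move forward 0/4 (blocked), now at (x=6, y=10)
  L: turn left, now facing North
Final: (x=6, y=10), facing North

Answer: Final position: (x=6, y=10), facing North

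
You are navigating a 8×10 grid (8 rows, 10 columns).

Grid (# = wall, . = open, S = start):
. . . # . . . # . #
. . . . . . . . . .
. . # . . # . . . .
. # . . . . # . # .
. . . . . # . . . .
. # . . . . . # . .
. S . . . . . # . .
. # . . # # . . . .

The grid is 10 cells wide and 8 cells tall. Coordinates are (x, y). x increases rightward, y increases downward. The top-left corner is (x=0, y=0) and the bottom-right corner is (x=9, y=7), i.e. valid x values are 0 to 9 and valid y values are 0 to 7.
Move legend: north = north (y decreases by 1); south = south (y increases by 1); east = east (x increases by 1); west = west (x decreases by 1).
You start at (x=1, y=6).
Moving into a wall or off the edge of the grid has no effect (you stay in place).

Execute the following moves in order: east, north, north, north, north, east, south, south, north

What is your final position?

Start: (x=1, y=6)
  east (east): (x=1, y=6) -> (x=2, y=6)
  north (north): (x=2, y=6) -> (x=2, y=5)
  north (north): (x=2, y=5) -> (x=2, y=4)
  north (north): (x=2, y=4) -> (x=2, y=3)
  north (north): blocked, stay at (x=2, y=3)
  east (east): (x=2, y=3) -> (x=3, y=3)
  south (south): (x=3, y=3) -> (x=3, y=4)
  south (south): (x=3, y=4) -> (x=3, y=5)
  north (north): (x=3, y=5) -> (x=3, y=4)
Final: (x=3, y=4)

Answer: Final position: (x=3, y=4)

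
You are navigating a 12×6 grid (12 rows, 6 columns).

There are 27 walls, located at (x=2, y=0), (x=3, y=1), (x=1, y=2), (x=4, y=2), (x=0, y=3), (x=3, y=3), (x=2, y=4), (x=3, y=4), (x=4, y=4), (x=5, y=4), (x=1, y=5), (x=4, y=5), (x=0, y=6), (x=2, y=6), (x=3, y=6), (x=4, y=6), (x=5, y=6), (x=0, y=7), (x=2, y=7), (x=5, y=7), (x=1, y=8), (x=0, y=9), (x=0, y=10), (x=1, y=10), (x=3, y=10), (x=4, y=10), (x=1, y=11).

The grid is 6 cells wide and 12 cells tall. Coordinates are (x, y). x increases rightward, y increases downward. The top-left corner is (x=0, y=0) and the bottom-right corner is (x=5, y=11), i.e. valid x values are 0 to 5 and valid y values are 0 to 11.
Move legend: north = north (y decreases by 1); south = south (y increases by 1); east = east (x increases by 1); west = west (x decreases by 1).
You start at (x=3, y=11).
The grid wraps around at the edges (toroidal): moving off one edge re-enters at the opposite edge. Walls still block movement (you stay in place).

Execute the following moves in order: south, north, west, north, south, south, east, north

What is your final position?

Start: (x=3, y=11)
  south (south): (x=3, y=11) -> (x=3, y=0)
  north (north): (x=3, y=0) -> (x=3, y=11)
  west (west): (x=3, y=11) -> (x=2, y=11)
  north (north): (x=2, y=11) -> (x=2, y=10)
  south (south): (x=2, y=10) -> (x=2, y=11)
  south (south): blocked, stay at (x=2, y=11)
  east (east): (x=2, y=11) -> (x=3, y=11)
  north (north): blocked, stay at (x=3, y=11)
Final: (x=3, y=11)

Answer: Final position: (x=3, y=11)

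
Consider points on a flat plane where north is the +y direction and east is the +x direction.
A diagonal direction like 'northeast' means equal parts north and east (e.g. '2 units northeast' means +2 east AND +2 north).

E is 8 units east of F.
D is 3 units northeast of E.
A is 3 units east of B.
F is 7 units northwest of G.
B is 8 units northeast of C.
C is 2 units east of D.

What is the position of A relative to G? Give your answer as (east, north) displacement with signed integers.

Answer: A is at (east=17, north=18) relative to G.

Derivation:
Place G at the origin (east=0, north=0).
  F is 7 units northwest of G: delta (east=-7, north=+7); F at (east=-7, north=7).
  E is 8 units east of F: delta (east=+8, north=+0); E at (east=1, north=7).
  D is 3 units northeast of E: delta (east=+3, north=+3); D at (east=4, north=10).
  C is 2 units east of D: delta (east=+2, north=+0); C at (east=6, north=10).
  B is 8 units northeast of C: delta (east=+8, north=+8); B at (east=14, north=18).
  A is 3 units east of B: delta (east=+3, north=+0); A at (east=17, north=18).
Therefore A relative to G: (east=17, north=18).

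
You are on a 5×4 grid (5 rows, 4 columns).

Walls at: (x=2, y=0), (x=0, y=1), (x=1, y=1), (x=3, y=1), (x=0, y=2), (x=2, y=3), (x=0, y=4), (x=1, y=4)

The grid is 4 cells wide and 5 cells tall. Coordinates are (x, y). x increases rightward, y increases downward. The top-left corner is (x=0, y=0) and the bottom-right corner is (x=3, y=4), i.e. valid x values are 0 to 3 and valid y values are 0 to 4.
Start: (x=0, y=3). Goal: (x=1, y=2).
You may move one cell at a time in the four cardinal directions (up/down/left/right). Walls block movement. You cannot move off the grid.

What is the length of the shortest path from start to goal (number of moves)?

Answer: Shortest path length: 2

Derivation:
BFS from (x=0, y=3) until reaching (x=1, y=2):
  Distance 0: (x=0, y=3)
  Distance 1: (x=1, y=3)
  Distance 2: (x=1, y=2)  <- goal reached here
One shortest path (2 moves): (x=0, y=3) -> (x=1, y=3) -> (x=1, y=2)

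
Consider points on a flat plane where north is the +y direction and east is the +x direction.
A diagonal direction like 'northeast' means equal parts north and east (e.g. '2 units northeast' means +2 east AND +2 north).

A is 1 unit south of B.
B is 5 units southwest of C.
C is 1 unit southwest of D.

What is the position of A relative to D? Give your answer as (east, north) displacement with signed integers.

Place D at the origin (east=0, north=0).
  C is 1 unit southwest of D: delta (east=-1, north=-1); C at (east=-1, north=-1).
  B is 5 units southwest of C: delta (east=-5, north=-5); B at (east=-6, north=-6).
  A is 1 unit south of B: delta (east=+0, north=-1); A at (east=-6, north=-7).
Therefore A relative to D: (east=-6, north=-7).

Answer: A is at (east=-6, north=-7) relative to D.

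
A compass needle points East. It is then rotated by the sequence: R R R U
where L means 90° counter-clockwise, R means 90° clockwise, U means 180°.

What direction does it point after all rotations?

Start: East
  R (right (90° clockwise)) -> South
  R (right (90° clockwise)) -> West
  R (right (90° clockwise)) -> North
  U (U-turn (180°)) -> South
Final: South

Answer: Final heading: South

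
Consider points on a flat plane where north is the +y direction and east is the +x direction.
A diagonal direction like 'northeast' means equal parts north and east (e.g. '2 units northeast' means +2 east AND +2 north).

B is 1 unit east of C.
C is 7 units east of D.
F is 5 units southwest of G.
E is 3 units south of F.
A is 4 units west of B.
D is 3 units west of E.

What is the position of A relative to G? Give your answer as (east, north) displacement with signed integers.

Place G at the origin (east=0, north=0).
  F is 5 units southwest of G: delta (east=-5, north=-5); F at (east=-5, north=-5).
  E is 3 units south of F: delta (east=+0, north=-3); E at (east=-5, north=-8).
  D is 3 units west of E: delta (east=-3, north=+0); D at (east=-8, north=-8).
  C is 7 units east of D: delta (east=+7, north=+0); C at (east=-1, north=-8).
  B is 1 unit east of C: delta (east=+1, north=+0); B at (east=0, north=-8).
  A is 4 units west of B: delta (east=-4, north=+0); A at (east=-4, north=-8).
Therefore A relative to G: (east=-4, north=-8).

Answer: A is at (east=-4, north=-8) relative to G.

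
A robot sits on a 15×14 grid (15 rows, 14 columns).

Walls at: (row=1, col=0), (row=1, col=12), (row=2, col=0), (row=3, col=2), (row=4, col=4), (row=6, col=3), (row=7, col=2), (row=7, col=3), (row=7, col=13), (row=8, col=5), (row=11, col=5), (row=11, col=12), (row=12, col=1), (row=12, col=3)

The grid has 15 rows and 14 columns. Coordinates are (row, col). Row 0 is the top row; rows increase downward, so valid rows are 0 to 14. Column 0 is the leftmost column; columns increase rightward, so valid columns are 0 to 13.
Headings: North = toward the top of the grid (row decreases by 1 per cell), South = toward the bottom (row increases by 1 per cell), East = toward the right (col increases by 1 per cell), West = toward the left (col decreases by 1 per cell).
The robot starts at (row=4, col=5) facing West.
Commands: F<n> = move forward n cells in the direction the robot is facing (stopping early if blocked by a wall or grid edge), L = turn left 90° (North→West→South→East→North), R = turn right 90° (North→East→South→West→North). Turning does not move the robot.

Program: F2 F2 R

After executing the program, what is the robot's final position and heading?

Start: (row=4, col=5), facing West
  F2: move forward 0/2 (blocked), now at (row=4, col=5)
  F2: move forward 0/2 (blocked), now at (row=4, col=5)
  R: turn right, now facing North
Final: (row=4, col=5), facing North

Answer: Final position: (row=4, col=5), facing North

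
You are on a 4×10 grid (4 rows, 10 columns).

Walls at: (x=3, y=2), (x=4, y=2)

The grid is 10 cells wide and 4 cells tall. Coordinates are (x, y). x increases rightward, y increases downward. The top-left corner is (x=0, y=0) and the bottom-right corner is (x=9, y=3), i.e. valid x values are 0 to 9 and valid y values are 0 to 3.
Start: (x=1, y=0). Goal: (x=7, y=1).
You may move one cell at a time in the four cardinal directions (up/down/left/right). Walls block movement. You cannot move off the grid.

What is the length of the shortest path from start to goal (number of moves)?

BFS from (x=1, y=0) until reaching (x=7, y=1):
  Distance 0: (x=1, y=0)
  Distance 1: (x=0, y=0), (x=2, y=0), (x=1, y=1)
  Distance 2: (x=3, y=0), (x=0, y=1), (x=2, y=1), (x=1, y=2)
  Distance 3: (x=4, y=0), (x=3, y=1), (x=0, y=2), (x=2, y=2), (x=1, y=3)
  Distance 4: (x=5, y=0), (x=4, y=1), (x=0, y=3), (x=2, y=3)
  Distance 5: (x=6, y=0), (x=5, y=1), (x=3, y=3)
  Distance 6: (x=7, y=0), (x=6, y=1), (x=5, y=2), (x=4, y=3)
  Distance 7: (x=8, y=0), (x=7, y=1), (x=6, y=2), (x=5, y=3)  <- goal reached here
One shortest path (7 moves): (x=1, y=0) -> (x=2, y=0) -> (x=3, y=0) -> (x=4, y=0) -> (x=5, y=0) -> (x=6, y=0) -> (x=7, y=0) -> (x=7, y=1)

Answer: Shortest path length: 7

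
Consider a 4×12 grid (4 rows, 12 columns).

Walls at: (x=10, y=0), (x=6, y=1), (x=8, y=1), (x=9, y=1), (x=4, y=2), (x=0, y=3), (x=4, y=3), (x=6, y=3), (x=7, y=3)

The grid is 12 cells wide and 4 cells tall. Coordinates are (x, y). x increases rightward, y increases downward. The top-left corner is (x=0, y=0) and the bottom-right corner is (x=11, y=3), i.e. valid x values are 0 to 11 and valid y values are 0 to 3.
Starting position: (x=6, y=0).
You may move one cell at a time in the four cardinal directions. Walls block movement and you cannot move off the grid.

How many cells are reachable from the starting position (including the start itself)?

Answer: Reachable cells: 39

Derivation:
BFS flood-fill from (x=6, y=0):
  Distance 0: (x=6, y=0)
  Distance 1: (x=5, y=0), (x=7, y=0)
  Distance 2: (x=4, y=0), (x=8, y=0), (x=5, y=1), (x=7, y=1)
  Distance 3: (x=3, y=0), (x=9, y=0), (x=4, y=1), (x=5, y=2), (x=7, y=2)
  Distance 4: (x=2, y=0), (x=3, y=1), (x=6, y=2), (x=8, y=2), (x=5, y=3)
  Distance 5: (x=1, y=0), (x=2, y=1), (x=3, y=2), (x=9, y=2), (x=8, y=3)
  Distance 6: (x=0, y=0), (x=1, y=1), (x=2, y=2), (x=10, y=2), (x=3, y=3), (x=9, y=3)
  Distance 7: (x=0, y=1), (x=10, y=1), (x=1, y=2), (x=11, y=2), (x=2, y=3), (x=10, y=3)
  Distance 8: (x=11, y=1), (x=0, y=2), (x=1, y=3), (x=11, y=3)
  Distance 9: (x=11, y=0)
Total reachable: 39 (grid has 39 open cells total)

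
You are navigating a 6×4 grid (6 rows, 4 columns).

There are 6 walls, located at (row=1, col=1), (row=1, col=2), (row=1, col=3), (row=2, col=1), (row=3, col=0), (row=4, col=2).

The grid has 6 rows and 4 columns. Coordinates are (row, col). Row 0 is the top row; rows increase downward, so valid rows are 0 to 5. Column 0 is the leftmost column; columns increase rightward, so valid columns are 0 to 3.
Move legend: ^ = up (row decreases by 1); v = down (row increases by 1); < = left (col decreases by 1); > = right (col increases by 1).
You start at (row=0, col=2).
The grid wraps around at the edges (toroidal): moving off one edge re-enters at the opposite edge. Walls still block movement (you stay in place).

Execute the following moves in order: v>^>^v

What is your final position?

Start: (row=0, col=2)
  v (down): blocked, stay at (row=0, col=2)
  > (right): (row=0, col=2) -> (row=0, col=3)
  ^ (up): (row=0, col=3) -> (row=5, col=3)
  > (right): (row=5, col=3) -> (row=5, col=0)
  ^ (up): (row=5, col=0) -> (row=4, col=0)
  v (down): (row=4, col=0) -> (row=5, col=0)
Final: (row=5, col=0)

Answer: Final position: (row=5, col=0)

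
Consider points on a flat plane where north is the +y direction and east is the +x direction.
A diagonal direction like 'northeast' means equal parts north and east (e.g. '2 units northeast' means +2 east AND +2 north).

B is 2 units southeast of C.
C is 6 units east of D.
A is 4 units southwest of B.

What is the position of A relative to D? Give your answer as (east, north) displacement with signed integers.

Place D at the origin (east=0, north=0).
  C is 6 units east of D: delta (east=+6, north=+0); C at (east=6, north=0).
  B is 2 units southeast of C: delta (east=+2, north=-2); B at (east=8, north=-2).
  A is 4 units southwest of B: delta (east=-4, north=-4); A at (east=4, north=-6).
Therefore A relative to D: (east=4, north=-6).

Answer: A is at (east=4, north=-6) relative to D.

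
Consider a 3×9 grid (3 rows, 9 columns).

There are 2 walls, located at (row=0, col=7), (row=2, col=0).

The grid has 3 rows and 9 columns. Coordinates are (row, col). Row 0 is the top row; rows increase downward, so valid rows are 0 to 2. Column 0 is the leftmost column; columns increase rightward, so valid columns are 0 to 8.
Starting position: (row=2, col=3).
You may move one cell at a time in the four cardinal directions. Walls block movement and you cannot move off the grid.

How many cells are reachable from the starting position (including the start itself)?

BFS flood-fill from (row=2, col=3):
  Distance 0: (row=2, col=3)
  Distance 1: (row=1, col=3), (row=2, col=2), (row=2, col=4)
  Distance 2: (row=0, col=3), (row=1, col=2), (row=1, col=4), (row=2, col=1), (row=2, col=5)
  Distance 3: (row=0, col=2), (row=0, col=4), (row=1, col=1), (row=1, col=5), (row=2, col=6)
  Distance 4: (row=0, col=1), (row=0, col=5), (row=1, col=0), (row=1, col=6), (row=2, col=7)
  Distance 5: (row=0, col=0), (row=0, col=6), (row=1, col=7), (row=2, col=8)
  Distance 6: (row=1, col=8)
  Distance 7: (row=0, col=8)
Total reachable: 25 (grid has 25 open cells total)

Answer: Reachable cells: 25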